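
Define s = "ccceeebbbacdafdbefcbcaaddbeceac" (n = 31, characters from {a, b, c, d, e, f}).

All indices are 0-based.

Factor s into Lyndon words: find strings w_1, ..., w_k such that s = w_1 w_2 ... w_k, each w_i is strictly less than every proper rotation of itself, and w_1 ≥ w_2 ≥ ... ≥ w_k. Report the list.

["ccceee", "b", "b", "b", "acdafdbefcbc", "aaddbeceac"]

emit factor 1: 'ccceee' (i=0, period=6)
emit factor 2: 'b' (i=6, period=1)
emit factor 3: 'b' (i=7, period=1)
emit factor 4: 'b' (i=8, period=1)
emit factor 5: 'acdafdbefcbc' (i=9, period=12)
emit factor 6: 'aaddbeceac' (i=21, period=10)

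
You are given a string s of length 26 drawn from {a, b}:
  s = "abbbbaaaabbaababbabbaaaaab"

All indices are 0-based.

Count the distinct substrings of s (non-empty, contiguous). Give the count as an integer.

rank→(start, suffix):
  0 → (20, 'aaaaab')
  1 → (21, 'aaaab')
  2 → (5, 'aaaabbaababbabbaaaaab')
  3 → (22, 'aaab')
  4 → (6, 'aaabbaababbabbaaaaab')
  5 → (23, 'aab')
  6 → (11, 'aababbabbaaaaab')
  7 → (7, 'aabbaababbabbaaaaab')
  8 → (24, 'ab')
  9 → (12, 'ababbabbaaaaab')
  10 → (17, 'abbaaaaab')
  11 → (8, 'abbaababbabbaaaaab')
  12 → (14, 'abbabbaaaaab')
  13 → (0, 'abbbbaaaabbaababbabbaaaaab')
  14 → (25, 'b')
  15 → (19, 'baaaaab')
  16 → (4, 'baaaabbaababbabbaaaaab')
  17 → (10, 'baababbabbaaaaab')
  18 → (16, 'babbaaaaab')
  19 → (13, 'babbabbaaaaab')
  20 → (18, 'bbaaaaab')
  21 → (3, 'bbaaaabbaababbabbaaaaab')
  22 → (9, 'bbaababbabbaaaaab')
  23 → (15, 'bbabbaaaaab')
  24 → (2, 'bbbaaaabbaababbabbaaaaab')
  25 → (1, 'bbbbaaaabbaababbabbaaaaab')

SA = [20, 21, 5, 22, 6, 23, 11, 7, 24, 12, 17, 8, 14, 0, 25, 19, 4, 10, 16, 13, 18, 3, 9, 15, 2, 1]
[i] adj suffixes → lcp
  [1] 20/21 → 4 ('aaaa')
  [2] 21/5 → 5 ('aaaab')
  [3] 5/22 → 3 ('aaa')
  [4] 22/6 → 4 ('aaab')
  [5] 6/23 → 2 ('aa')
  [6] 23/11 → 3 ('aab')
  [7] 11/7 → 3 ('aab')
  [8] 7/24 → 1 ('a')
  [9] 24/12 → 2 ('ab')
  [10] 12/17 → 2 ('ab')
  [11] 17/8 → 5 ('abbaa')
  [12] 8/14 → 4 ('abba')
  [13] 14/0 → 3 ('abb')
  [14] 0/25 → 0 ('')
  [15] 25/19 → 1 ('b')
  [16] 19/4 → 5 ('baaaa')
  [17] 4/10 → 3 ('baa')
  [18] 10/16 → 2 ('ba')
  [19] 16/13 → 5 ('babba')
  [20] 13/18 → 1 ('b')
  [21] 18/3 → 6 ('bbaaaa')
  [22] 3/9 → 4 ('bbaa')
  [23] 9/15 → 3 ('bba')
  [24] 15/2 → 2 ('bb')
  [25] 2/1 → 3 ('bbb')

n(n+1)/2 = 26·27/2 = 351
Σ LCP = 0 + 4 + 5 + 3 + 4 + 2 + 3 + 3 + 1 + 2 + 2 + 5 + 4 + 3 + 0 + 1 + 5 + 3 + 2 + 5 + 1 + 6 + 4 + 3 + 2 + 3 = 76
distinct = 351 − 76 = 275

275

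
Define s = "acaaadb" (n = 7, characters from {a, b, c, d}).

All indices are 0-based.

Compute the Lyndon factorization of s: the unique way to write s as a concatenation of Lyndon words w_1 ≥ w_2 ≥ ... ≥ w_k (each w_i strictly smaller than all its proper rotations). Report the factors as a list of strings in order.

emit factor 1: 'ac' (i=0, period=2)
emit factor 2: 'aaadb' (i=2, period=5)

["ac", "aaadb"]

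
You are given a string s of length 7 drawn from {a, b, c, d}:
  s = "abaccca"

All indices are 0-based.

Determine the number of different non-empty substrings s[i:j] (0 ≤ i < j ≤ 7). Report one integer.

sorted suffixes:
  #0 SA[0]=6  'a'
  #1 SA[1]=0  'abaccca'
  #2 SA[2]=2  'accca'
  #3 SA[3]=1  'baccca'
  #4 SA[4]=5  'ca'
  #5 SA[5]=4  'cca'
  #6 SA[6]=3  'ccca'

SA = [6, 0, 2, 1, 5, 4, 3]
rank  pair      lcp
   1  s[6:],s[0:]  1  'a'
   2  s[0:],s[2:]  1  'a'
   3  s[2:],s[1:]  0  ''
   4  s[1:],s[5:]  0  ''
   5  s[5:],s[4:]  1  'c'
   6  s[4:],s[3:]  2  'cc'

n(n+1)/2 = 7·8/2 = 28
Σ LCP = 0 + 1 + 1 + 0 + 0 + 1 + 2 = 5
distinct = 28 − 5 = 23

23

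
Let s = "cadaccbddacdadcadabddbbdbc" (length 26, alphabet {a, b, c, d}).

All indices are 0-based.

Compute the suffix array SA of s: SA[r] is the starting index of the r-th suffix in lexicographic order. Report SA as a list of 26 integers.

rank→(start, suffix):
  0 → (17, 'abddbbdbc')
  1 → (3, 'accbddacdadcadabddbbdbc')
  2 → (9, 'acdadcadabddbbdbc')
  3 → (15, 'adabddbbdbc')
  4 → (1, 'adaccbddacdadcadabddbbdbc')
  5 → (12, 'adcadabddbbdbc')
  6 → (21, 'bbdbc')
  7 → (24, 'bc')
  8 → (22, 'bdbc')
  9 → (6, 'bddacdadcadabddbbdbc')
  10 → (18, 'bddbbdbc')
  11 → (25, 'c')
  12 → (14, 'cadabddbbdbc')
  13 → (0, 'cadaccbddacdadcadabddbbdbc')
  14 → (5, 'cbddacdadcadabddbbdbc')
  15 → (4, 'ccbddacdadcadabddbbdbc')
  16 → (10, 'cdadcadabddbbdbc')
  17 → (16, 'dabddbbdbc')
  18 → (2, 'daccbddacdadcadabddbbdbc')
  19 → (8, 'dacdadcadabddbbdbc')
  20 → (11, 'dadcadabddbbdbc')
  21 → (20, 'dbbdbc')
  22 → (23, 'dbc')
  23 → (13, 'dcadabddbbdbc')
  24 → (7, 'ddacdadcadabddbbdbc')
  25 → (19, 'ddbbdbc')

[17, 3, 9, 15, 1, 12, 21, 24, 22, 6, 18, 25, 14, 0, 5, 4, 10, 16, 2, 8, 11, 20, 23, 13, 7, 19]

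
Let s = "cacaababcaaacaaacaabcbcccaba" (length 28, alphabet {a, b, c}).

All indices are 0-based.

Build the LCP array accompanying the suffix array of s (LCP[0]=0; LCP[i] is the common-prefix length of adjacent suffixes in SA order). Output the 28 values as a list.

rank | idx | suffix
   0 |  27 | a
   1 |   9 | aaacaaacaabcbcccaba
   2 |  13 | aaacaabcbcccaba
   3 |   3 | aababcaaacaaacaabcbcccaba
   4 |  17 | aabcbcccaba
   5 |  10 | aacaaacaabcbcccaba
   6 |  14 | aacaabcbcccaba
   7 |  25 | aba
   8 |   4 | ababcaaacaaacaabcbcccaba
   9 |   6 | abcaaacaaacaabcbcccaba
  10 |  18 | abcbcccaba
  11 |  11 | acaaacaabcbcccaba
  12 |   1 | acaababcaaacaaacaabcbcccaba
  13 |  15 | acaabcbcccaba
  14 |  26 | ba
  15 |   5 | babcaaacaaacaabcbcccaba
  16 |   7 | bcaaacaaacaabcbcccaba
  17 |  19 | bcbcccaba
  18 |  21 | bcccaba
  19 |   8 | caaacaaacaabcbcccaba
  20 |  12 | caaacaabcbcccaba
  21 |   2 | caababcaaacaaacaabcbcccaba
  22 |  16 | caabcbcccaba
  23 |  24 | caba
  24 |   0 | cacaababcaaacaaacaabcbcccaba
  25 |  20 | cbcccaba
  26 |  23 | ccaba
  27 |  22 | cccaba

SA = [27, 9, 13, 3, 17, 10, 14, 25, 4, 6, 18, 11, 1, 15, 26, 5, 7, 19, 21, 8, 12, 2, 16, 24, 0, 20, 23, 22]
rank  pair      lcp
   1  s[27:],s[9:]  1  'a'
   2  s[9:],s[13:]  6  'aaacaa'
   3  s[13:],s[3:]  2  'aa'
   4  s[3:],s[17:]  3  'aab'
   5  s[17:],s[10:]  2  'aa'
   6  s[10:],s[14:]  5  'aacaa'
   7  s[14:],s[25:]  1  'a'
   8  s[25:],s[4:]  3  'aba'
   9  s[4:],s[6:]  2  'ab'
  10  s[6:],s[18:]  3  'abc'
  11  s[18:],s[11:]  1  'a'
  12  s[11:],s[1:]  4  'acaa'
  13  s[1:],s[15:]  5  'acaab'
  14  s[15:],s[26:]  0  ''
  15  s[26:],s[5:]  2  'ba'
  16  s[5:],s[7:]  1  'b'
  17  s[7:],s[19:]  2  'bc'
  18  s[19:],s[21:]  2  'bc'
  19  s[21:],s[8:]  0  ''
  20  s[8:],s[12:]  7  'caaacaa'
  21  s[12:],s[2:]  3  'caa'
  22  s[2:],s[16:]  4  'caab'
  23  s[16:],s[24:]  2  'ca'
  24  s[24:],s[0:]  2  'ca'
  25  s[0:],s[20:]  1  'c'
  26  s[20:],s[23:]  1  'c'
  27  s[23:],s[22:]  2  'cc'

[0, 1, 6, 2, 3, 2, 5, 1, 3, 2, 3, 1, 4, 5, 0, 2, 1, 2, 2, 0, 7, 3, 4, 2, 2, 1, 1, 2]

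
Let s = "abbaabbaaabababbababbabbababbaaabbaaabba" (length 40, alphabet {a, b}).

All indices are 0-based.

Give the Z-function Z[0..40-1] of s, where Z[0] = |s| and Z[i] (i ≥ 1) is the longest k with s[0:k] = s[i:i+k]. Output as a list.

Z[0]=40
i=1: fresh scan; Z[1]=0
i=2: fresh scan; Z[2]=0
i=3: fresh scan; Z[3]=1 grow→box=[3,4)
i=4: fresh scan; Z[4]=5 grow→box=[4,9)
i=5: min(r-i=4, Z[1]=0)=0; Z[5]=0
i=6: min(r-i=3, Z[2]=0)=0; Z[6]=0
i=7: min(r-i=2, Z[3]=1)=1; Z[7]=1
i=8: min(r-i=1, Z[4]=5)=1; Z[8]=1
i=9: fresh scan; Z[9]=2 grow→box=[9,11)
i=10: min(r-i=1, Z[1]=0)=0; Z[10]=0
i=11: fresh scan; Z[11]=2 grow→box=[11,13)
i=12: min(r-i=1, Z[1]=0)=0; Z[12]=0
i=13: fresh scan; Z[13]=4 grow→box=[13,17)
i=14: min(r-i=3, Z[1]=0)=0; Z[14]=0
i=15: min(r-i=2, Z[2]=0)=0; Z[15]=0
i=16: min(r-i=1, Z[3]=1)=1; Z[16]=2 grow→box=[16,18)
i=17: min(r-i=1, Z[1]=0)=0; Z[17]=0
i=18: fresh scan; Z[18]=4 grow→box=[18,22)
i=19: min(r-i=3, Z[1]=0)=0; Z[19]=0
i=20: min(r-i=2, Z[2]=0)=0; Z[20]=0
i=21: min(r-i=1, Z[3]=1)=1; Z[21]=4 grow→box=[21,25)
i=22: min(r-i=3, Z[1]=0)=0; Z[22]=0
i=23: min(r-i=2, Z[2]=0)=0; Z[23]=0
i=24: min(r-i=1, Z[3]=1)=1; Z[24]=2 grow→box=[24,26)
i=25: min(r-i=1, Z[1]=0)=0; Z[25]=0
i=26: fresh scan; Z[26]=5 grow→box=[26,31)
i=27: min(r-i=4, Z[1]=0)=0; Z[27]=0
i=28: min(r-i=3, Z[2]=0)=0; Z[28]=0
i=29: min(r-i=2, Z[3]=1)=1; Z[29]=1
i=30: min(r-i=1, Z[4]=5)=1; Z[30]=1
i=31: fresh scan; Z[31]=5 grow→box=[31,36)
i=32: min(r-i=4, Z[1]=0)=0; Z[32]=0
i=33: min(r-i=3, Z[2]=0)=0; Z[33]=0
i=34: min(r-i=2, Z[3]=1)=1; Z[34]=1
i=35: min(r-i=1, Z[4]=5)=1; Z[35]=1
i=36: fresh scan; Z[36]=4 grow→box=[36,40)
i=37: min(r-i=3, Z[1]=0)=0; Z[37]=0
i=38: min(r-i=2, Z[2]=0)=0; Z[38]=0
i=39: min(r-i=1, Z[3]=1)=1; Z[39]=1

[40, 0, 0, 1, 5, 0, 0, 1, 1, 2, 0, 2, 0, 4, 0, 0, 2, 0, 4, 0, 0, 4, 0, 0, 2, 0, 5, 0, 0, 1, 1, 5, 0, 0, 1, 1, 4, 0, 0, 1]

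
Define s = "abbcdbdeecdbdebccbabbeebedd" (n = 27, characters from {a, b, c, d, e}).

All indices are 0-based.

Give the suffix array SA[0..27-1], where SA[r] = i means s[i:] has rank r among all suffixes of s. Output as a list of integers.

rank | idx | suffix
   0 |   0 | abbcdbdeecdbdebccbabbeebedd
   1 |  18 | abbeebedd
   2 |  17 | babbeebedd
   3 |   1 | bbcdbdeecdbdebccbabbeebedd
   4 |  19 | bbeebedd
   5 |  14 | bccbabbeebedd
   6 |   2 | bcdbdeecdbdebccbabbeebedd
   7 |  11 | bdebccbabbeebedd
   8 |   5 | bdeecdbdebccbabbeebedd
   9 |  23 | bedd
  10 |  20 | beebedd
  11 |  16 | cbabbeebedd
  12 |  15 | ccbabbeebedd
  13 |   9 | cdbdebccbabbeebedd
  14 |   3 | cdbdeecdbdebccbabbeebedd
  15 |  26 | d
  16 |  10 | dbdebccbabbeebedd
  17 |   4 | dbdeecdbdebccbabbeebedd
  18 |  25 | dd
  19 |  12 | debccbabbeebedd
  20 |   6 | deecdbdebccbabbeebedd
  21 |  13 | ebccbabbeebedd
  22 |  22 | ebedd
  23 |   8 | ecdbdebccbabbeebedd
  24 |  24 | edd
  25 |  21 | eebedd
  26 |   7 | eecdbdebccbabbeebedd

[0, 18, 17, 1, 19, 14, 2, 11, 5, 23, 20, 16, 15, 9, 3, 26, 10, 4, 25, 12, 6, 13, 22, 8, 24, 21, 7]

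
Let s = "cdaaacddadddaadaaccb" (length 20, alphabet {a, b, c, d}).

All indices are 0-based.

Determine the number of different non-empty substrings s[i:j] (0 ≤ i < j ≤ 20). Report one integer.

179

rank→(start, suffix):
  0 → (2, 'aaacddadddaadaaccb')
  1 → (15, 'aaccb')
  2 → (3, 'aacddadddaadaaccb')
  3 → (12, 'aadaaccb')
  4 → (16, 'accb')
  5 → (4, 'acddadddaadaaccb')
  6 → (13, 'adaaccb')
  7 → (8, 'adddaadaaccb')
  8 → (19, 'b')
  9 → (18, 'cb')
  10 → (17, 'ccb')
  11 → (0, 'cdaaacddadddaadaaccb')
  12 → (5, 'cddadddaadaaccb')
  13 → (1, 'daaacddadddaadaaccb')
  14 → (14, 'daaccb')
  15 → (11, 'daadaaccb')
  16 → (7, 'dadddaadaaccb')
  17 → (10, 'ddaadaaccb')
  18 → (6, 'ddadddaadaaccb')
  19 → (9, 'dddaadaaccb')

SA = [2, 15, 3, 12, 16, 4, 13, 8, 19, 18, 17, 0, 5, 1, 14, 11, 7, 10, 6, 9]
rank  pair      lcp
   1  s[2:],s[15:]  2  'aa'
   2  s[15:],s[3:]  3  'aac'
   3  s[3:],s[12:]  2  'aa'
   4  s[12:],s[16:]  1  'a'
   5  s[16:],s[4:]  2  'ac'
   6  s[4:],s[13:]  1  'a'
   7  s[13:],s[8:]  2  'ad'
   8  s[8:],s[19:]  0  ''
   9  s[19:],s[18:]  0  ''
  10  s[18:],s[17:]  1  'c'
  11  s[17:],s[0:]  1  'c'
  12  s[0:],s[5:]  2  'cd'
  13  s[5:],s[1:]  0  ''
  14  s[1:],s[14:]  3  'daa'
  15  s[14:],s[11:]  3  'daa'
  16  s[11:],s[7:]  2  'da'
  17  s[7:],s[10:]  1  'd'
  18  s[10:],s[6:]  3  'dda'
  19  s[6:],s[9:]  2  'dd'

n(n+1)/2 = 20·21/2 = 210
Σ LCP = 0 + 2 + 3 + 2 + 1 + 2 + 1 + 2 + 0 + 0 + 1 + 1 + 2 + 0 + 3 + 3 + 2 + 1 + 3 + 2 = 31
distinct = 210 − 31 = 179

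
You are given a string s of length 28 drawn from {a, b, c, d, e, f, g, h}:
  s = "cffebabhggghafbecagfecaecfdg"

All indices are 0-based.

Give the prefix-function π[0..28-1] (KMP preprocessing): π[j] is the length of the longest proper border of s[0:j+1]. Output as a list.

π[0] = 0
j=1 s[j]='f': π[1]=0 (border '')
j=2 s[j]='f': π[2]=0 (border '')
j=3 s[j]='e': π[3]=0 (border '')
j=4 s[j]='b': π[4]=0 (border '')
j=5 s[j]='a': π[5]=0 (border '')
j=6 s[j]='b': π[6]=0 (border '')
j=7 s[j]='h': π[7]=0 (border '')
j=8 s[j]='g': π[8]=0 (border '')
j=9 s[j]='g': π[9]=0 (border '')
j=10 s[j]='g': π[10]=0 (border '')
j=11 s[j]='h': π[11]=0 (border '')
j=12 s[j]='a': π[12]=0 (border '')
j=13 s[j]='f': π[13]=0 (border '')
j=14 s[j]='b': π[14]=0 (border '')
j=15 s[j]='e': π[15]=0 (border '')
j=16 s[j]='c': π[16]=1 (border 'c')
j=17 s[j]='a': k: 1→0; π[17]=0 (border '')
j=18 s[j]='g': π[18]=0 (border '')
j=19 s[j]='f': π[19]=0 (border '')
j=20 s[j]='e': π[20]=0 (border '')
j=21 s[j]='c': π[21]=1 (border 'c')
j=22 s[j]='a': k: 1→0; π[22]=0 (border '')
j=23 s[j]='e': π[23]=0 (border '')
j=24 s[j]='c': π[24]=1 (border 'c')
j=25 s[j]='f': π[25]=2 (border 'cf')
j=26 s[j]='d': k: 2→0; π[26]=0 (border '')
j=27 s[j]='g': π[27]=0 (border '')

[0, 0, 0, 0, 0, 0, 0, 0, 0, 0, 0, 0, 0, 0, 0, 0, 1, 0, 0, 0, 0, 1, 0, 0, 1, 2, 0, 0]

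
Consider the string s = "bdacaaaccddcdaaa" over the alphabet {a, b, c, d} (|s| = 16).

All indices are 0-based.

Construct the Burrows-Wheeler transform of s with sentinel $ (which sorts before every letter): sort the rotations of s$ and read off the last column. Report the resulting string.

rank  rotation           last
    0  $bdacaaaccddcdaaa  a
    1  a$bdacaaaccddcdaa  a
    2  aa$bdacaaaccddcda  a
    3  aaa$bdacaaaccddcd  d
    4  aaaccddcdaaa$bdac  c
    5  aaccddcdaaa$bdaca  a
    6  acaaaccddcdaaa$bd  d
    7  accddcdaaa$bdacaa  a
    8  bdacaaaccddcdaaa$  $
    9  caaaccddcdaaa$bda  a
   10  ccddcdaaa$bdacaaa  a
   11  cdaaa$bdacaaaccdd  d
   12  cddcdaaa$bdacaaac  c
   13  daaa$bdacaaaccddc  c
   14  dacaaaccddcdaaa$b  b
   15  dcdaaa$bdacaaaccd  d
   16  ddcdaaa$bdacaaacc  c

aaadcada$aadccbdc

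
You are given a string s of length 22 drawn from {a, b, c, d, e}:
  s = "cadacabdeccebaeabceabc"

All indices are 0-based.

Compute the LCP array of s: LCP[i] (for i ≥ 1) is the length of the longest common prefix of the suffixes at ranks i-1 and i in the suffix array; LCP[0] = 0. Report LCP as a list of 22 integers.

[0, 3, 2, 1, 1, 1, 0, 1, 2, 1, 0, 1, 2, 1, 1, 2, 0, 1, 0, 4, 1, 1]

rank→(start, suffix):
  0 → (19, 'abc')
  1 → (15, 'abceabc')
  2 → (5, 'abdeccebaeabceabc')
  3 → (3, 'acabdeccebaeabceabc')
  4 → (1, 'adacabdeccebaeabceabc')
  5 → (13, 'aeabceabc')
  6 → (12, 'baeabceabc')
  7 → (20, 'bc')
  8 → (16, 'bceabc')
  9 → (6, 'bdeccebaeabceabc')
  10 → (21, 'c')
  11 → (4, 'cabdeccebaeabceabc')
  12 → (0, 'cadacabdeccebaeabceabc')
  13 → (9, 'ccebaeabceabc')
  14 → (17, 'ceabc')
  15 → (10, 'cebaeabceabc')
  16 → (2, 'dacabdeccebaeabceabc')
  17 → (7, 'deccebaeabceabc')
  18 → (18, 'eabc')
  19 → (14, 'eabceabc')
  20 → (11, 'ebaeabceabc')
  21 → (8, 'eccebaeabceabc')

SA = [19, 15, 5, 3, 1, 13, 12, 20, 16, 6, 21, 4, 0, 9, 17, 10, 2, 7, 18, 14, 11, 8]
[i] adj suffixes → lcp
  [1] 19/15 → 3 ('abc')
  [2] 15/5 → 2 ('ab')
  [3] 5/3 → 1 ('a')
  [4] 3/1 → 1 ('a')
  [5] 1/13 → 1 ('a')
  [6] 13/12 → 0 ('')
  [7] 12/20 → 1 ('b')
  [8] 20/16 → 2 ('bc')
  [9] 16/6 → 1 ('b')
  [10] 6/21 → 0 ('')
  [11] 21/4 → 1 ('c')
  [12] 4/0 → 2 ('ca')
  [13] 0/9 → 1 ('c')
  [14] 9/17 → 1 ('c')
  [15] 17/10 → 2 ('ce')
  [16] 10/2 → 0 ('')
  [17] 2/7 → 1 ('d')
  [18] 7/18 → 0 ('')
  [19] 18/14 → 4 ('eabc')
  [20] 14/11 → 1 ('e')
  [21] 11/8 → 1 ('e')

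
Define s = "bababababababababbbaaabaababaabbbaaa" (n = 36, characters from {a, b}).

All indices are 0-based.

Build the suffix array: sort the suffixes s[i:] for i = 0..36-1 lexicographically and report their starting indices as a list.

rank | idx | suffix
   0 |  35 | a
   1 |  34 | aa
   2 |  33 | aaa
   3 |  19 | aaabaababaabbbaaa
   4 |  20 | aabaababaabbbaaa
   5 |  23 | aababaabbbaaa
   6 |  28 | aabbbaaa
   7 |  21 | abaababaabbbaaa
   8 |  26 | abaabbbaaa
   9 |  24 | ababaabbbaaa
  10 |   1 | ababababababababbbaaabaababaabbbaaa
  11 |   3 | abababababababbbaaabaababaabbbaaa
  12 |   5 | ababababababbbaaabaababaabbbaaa
  13 |   7 | abababababbbaaabaababaabbbaaa
  14 |   9 | ababababbbaaabaababaabbbaaa
  15 |  11 | abababbbaaabaababaabbbaaa
  16 |  13 | ababbbaaabaababaabbbaaa
  17 |  29 | abbbaaa
  18 |  15 | abbbaaabaababaabbbaaa
  19 |  32 | baaa
  20 |  18 | baaabaababaabbbaaa
  21 |  22 | baababaabbbaaa
  22 |  27 | baabbbaaa
  23 |  25 | babaabbbaaa
  24 |   0 | bababababababababbbaaabaababaabbbaaa
  25 |   2 | babababababababbbaaabaababaabbbaaa
  26 |   4 | bababababababbbaaabaababaabbbaaa
  27 |   6 | babababababbbaaabaababaabbbaaa
  28 |   8 | bababababbbaaabaababaabbbaaa
  29 |  10 | babababbbaaabaababaabbbaaa
  30 |  12 | bababbbaaabaababaabbbaaa
  31 |  14 | babbbaaabaababaabbbaaa
  32 |  31 | bbaaa
  33 |  17 | bbaaabaababaabbbaaa
  34 |  30 | bbbaaa
  35 |  16 | bbbaaabaababaabbbaaa

[35, 34, 33, 19, 20, 23, 28, 21, 26, 24, 1, 3, 5, 7, 9, 11, 13, 29, 15, 32, 18, 22, 27, 25, 0, 2, 4, 6, 8, 10, 12, 14, 31, 17, 30, 16]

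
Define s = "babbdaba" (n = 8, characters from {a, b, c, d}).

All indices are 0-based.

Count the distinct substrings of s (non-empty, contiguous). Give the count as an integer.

rank→(start, suffix):
  0 → (7, 'a')
  1 → (5, 'aba')
  2 → (1, 'abbdaba')
  3 → (6, 'ba')
  4 → (0, 'babbdaba')
  5 → (2, 'bbdaba')
  6 → (3, 'bdaba')
  7 → (4, 'daba')

SA = [7, 5, 1, 6, 0, 2, 3, 4]
i: (SA[i-1],SA[i]) lcp shared
  1: (7,5) 1 'a'
  2: (5,1) 2 'ab'
  3: (1,6) 0 ''
  4: (6,0) 2 'ba'
  5: (0,2) 1 'b'
  6: (2,3) 1 'b'
  7: (3,4) 0 ''

n(n+1)/2 = 8·9/2 = 36
Σ LCP = 0 + 1 + 2 + 0 + 2 + 1 + 1 + 0 = 7
distinct = 36 − 7 = 29

29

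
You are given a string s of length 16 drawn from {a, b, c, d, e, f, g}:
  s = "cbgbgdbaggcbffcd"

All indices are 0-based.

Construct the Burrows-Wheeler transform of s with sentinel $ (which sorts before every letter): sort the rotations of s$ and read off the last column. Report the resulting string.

dbdccgg$fcgfbbgba

rank  rotation           last
    0  $cbgbgdbaggcbffcd  d
    1  aggcbffcd$cbgbgdb  b
    2  baggcbffcd$cbgbgd  d
    3  bffcd$cbgbgdbaggc  c
    4  bgbgdbaggcbffcd$c  c
    5  bgdbaggcbffcd$cbg  g
    6  cbffcd$cbgbgdbagg  g
    7  cbgbgdbaggcbffcd$  $
    8  cd$cbgbgdbaggcbff  f
    9  d$cbgbgdbaggcbffc  c
   10  dbaggcbffcd$cbgbg  g
   11  fcd$cbgbgdbaggcbf  f
   12  ffcd$cbgbgdbaggcb  b
   13  gbgdbaggcbffcd$cb  b
   14  gcbffcd$cbgbgdbag  g
   15  gdbaggcbffcd$cbgb  b
   16  ggcbffcd$cbgbgdba  a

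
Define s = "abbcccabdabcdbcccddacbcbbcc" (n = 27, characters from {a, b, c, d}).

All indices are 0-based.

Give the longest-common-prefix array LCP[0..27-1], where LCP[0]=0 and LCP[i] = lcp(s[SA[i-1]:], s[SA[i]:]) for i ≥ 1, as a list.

[0, 2, 2, 1, 0, 4, 1, 2, 3, 4, 2, 1, 0, 1, 1, 2, 1, 2, 2, 3, 2, 1, 2, 0, 2, 1, 1]

rank | idx | suffix
   0 |   0 | abbcccabdabcdbcccddacbcbbcc
   1 |   9 | abcdbcccddacbcbbcc
   2 |   6 | abdabcdbcccddacbcbbcc
   3 |  19 | acbcbbcc
   4 |  23 | bbcc
   5 |   1 | bbcccabdabcdbcccddacbcbbcc
   6 |  21 | bcbbcc
   7 |  24 | bcc
   8 |   2 | bcccabdabcdbcccddacbcbbcc
   9 |  13 | bcccddacbcbbcc
  10 |  10 | bcdbcccddacbcbbcc
  11 |   7 | bdabcdbcccddacbcbbcc
  12 |  26 | c
  13 |   5 | cabdabcdbcccddacbcbbcc
  14 |  22 | cbbcc
  15 |  20 | cbcbbcc
  16 |  25 | cc
  17 |   4 | ccabdabcdbcccddacbcbbcc
  18 |   3 | cccabdabcdbcccddacbcbbcc
  19 |  14 | cccddacbcbbcc
  20 |  15 | ccddacbcbbcc
  21 |  11 | cdbcccddacbcbbcc
  22 |  16 | cddacbcbbcc
  23 |   8 | dabcdbcccddacbcbbcc
  24 |  18 | dacbcbbcc
  25 |  12 | dbcccddacbcbbcc
  26 |  17 | ddacbcbbcc

SA = [0, 9, 6, 19, 23, 1, 21, 24, 2, 13, 10, 7, 26, 5, 22, 20, 25, 4, 3, 14, 15, 11, 16, 8, 18, 12, 17]
[i] adj suffixes → lcp
  [1] 0/9 → 2 ('ab')
  [2] 9/6 → 2 ('ab')
  [3] 6/19 → 1 ('a')
  [4] 19/23 → 0 ('')
  [5] 23/1 → 4 ('bbcc')
  [6] 1/21 → 1 ('b')
  [7] 21/24 → 2 ('bc')
  [8] 24/2 → 3 ('bcc')
  [9] 2/13 → 4 ('bccc')
  [10] 13/10 → 2 ('bc')
  [11] 10/7 → 1 ('b')
  [12] 7/26 → 0 ('')
  [13] 26/5 → 1 ('c')
  [14] 5/22 → 1 ('c')
  [15] 22/20 → 2 ('cb')
  [16] 20/25 → 1 ('c')
  [17] 25/4 → 2 ('cc')
  [18] 4/3 → 2 ('cc')
  [19] 3/14 → 3 ('ccc')
  [20] 14/15 → 2 ('cc')
  [21] 15/11 → 1 ('c')
  [22] 11/16 → 2 ('cd')
  [23] 16/8 → 0 ('')
  [24] 8/18 → 2 ('da')
  [25] 18/12 → 1 ('d')
  [26] 12/17 → 1 ('d')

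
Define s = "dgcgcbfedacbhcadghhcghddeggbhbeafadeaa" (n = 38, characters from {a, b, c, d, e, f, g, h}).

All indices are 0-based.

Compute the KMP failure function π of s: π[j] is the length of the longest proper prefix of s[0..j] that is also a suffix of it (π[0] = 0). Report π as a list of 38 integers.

[0, 0, 0, 0, 0, 0, 0, 0, 1, 0, 0, 0, 0, 0, 0, 1, 2, 0, 0, 0, 0, 0, 1, 1, 0, 0, 0, 0, 0, 0, 0, 0, 0, 0, 1, 0, 0, 0]

π[0] = 0
j=1 s[j]='g': π[1]=0 (border '')
j=2 s[j]='c': π[2]=0 (border '')
j=3 s[j]='g': π[3]=0 (border '')
j=4 s[j]='c': π[4]=0 (border '')
j=5 s[j]='b': π[5]=0 (border '')
j=6 s[j]='f': π[6]=0 (border '')
j=7 s[j]='e': π[7]=0 (border '')
j=8 s[j]='d': π[8]=1 (border 'd')
j=9 s[j]='a': k: 1→0; π[9]=0 (border '')
j=10 s[j]='c': π[10]=0 (border '')
j=11 s[j]='b': π[11]=0 (border '')
j=12 s[j]='h': π[12]=0 (border '')
j=13 s[j]='c': π[13]=0 (border '')
j=14 s[j]='a': π[14]=0 (border '')
j=15 s[j]='d': π[15]=1 (border 'd')
j=16 s[j]='g': π[16]=2 (border 'dg')
j=17 s[j]='h': k: 2→0; π[17]=0 (border '')
j=18 s[j]='h': π[18]=0 (border '')
j=19 s[j]='c': π[19]=0 (border '')
j=20 s[j]='g': π[20]=0 (border '')
j=21 s[j]='h': π[21]=0 (border '')
j=22 s[j]='d': π[22]=1 (border 'd')
j=23 s[j]='d': k: 1→0; π[23]=1 (border 'd')
j=24 s[j]='e': k: 1→0; π[24]=0 (border '')
j=25 s[j]='g': π[25]=0 (border '')
j=26 s[j]='g': π[26]=0 (border '')
j=27 s[j]='b': π[27]=0 (border '')
j=28 s[j]='h': π[28]=0 (border '')
j=29 s[j]='b': π[29]=0 (border '')
j=30 s[j]='e': π[30]=0 (border '')
j=31 s[j]='a': π[31]=0 (border '')
j=32 s[j]='f': π[32]=0 (border '')
j=33 s[j]='a': π[33]=0 (border '')
j=34 s[j]='d': π[34]=1 (border 'd')
j=35 s[j]='e': k: 1→0; π[35]=0 (border '')
j=36 s[j]='a': π[36]=0 (border '')
j=37 s[j]='a': π[37]=0 (border '')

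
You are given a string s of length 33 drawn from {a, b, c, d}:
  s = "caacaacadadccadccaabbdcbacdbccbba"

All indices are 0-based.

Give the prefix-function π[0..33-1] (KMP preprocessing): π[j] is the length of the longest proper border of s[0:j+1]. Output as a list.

π[0] = 0
j=1 s[j]='a': π[1]=0 (border '')
j=2 s[j]='a': π[2]=0 (border '')
j=3 s[j]='c': π[3]=1 (border 'c')
j=4 s[j]='a': π[4]=2 (border 'ca')
j=5 s[j]='a': π[5]=3 (border 'caa')
j=6 s[j]='c': π[6]=4 (border 'caac')
j=7 s[j]='a': π[7]=5 (border 'caaca')
j=8 s[j]='d': k: 5→2→0; π[8]=0 (border '')
j=9 s[j]='a': π[9]=0 (border '')
j=10 s[j]='d': π[10]=0 (border '')
j=11 s[j]='c': π[11]=1 (border 'c')
j=12 s[j]='c': k: 1→0; π[12]=1 (border 'c')
j=13 s[j]='a': π[13]=2 (border 'ca')
j=14 s[j]='d': k: 2→0; π[14]=0 (border '')
j=15 s[j]='c': π[15]=1 (border 'c')
j=16 s[j]='c': k: 1→0; π[16]=1 (border 'c')
j=17 s[j]='a': π[17]=2 (border 'ca')
j=18 s[j]='a': π[18]=3 (border 'caa')
j=19 s[j]='b': k: 3→0; π[19]=0 (border '')
j=20 s[j]='b': π[20]=0 (border '')
j=21 s[j]='d': π[21]=0 (border '')
j=22 s[j]='c': π[22]=1 (border 'c')
j=23 s[j]='b': k: 1→0; π[23]=0 (border '')
j=24 s[j]='a': π[24]=0 (border '')
j=25 s[j]='c': π[25]=1 (border 'c')
j=26 s[j]='d': k: 1→0; π[26]=0 (border '')
j=27 s[j]='b': π[27]=0 (border '')
j=28 s[j]='c': π[28]=1 (border 'c')
j=29 s[j]='c': k: 1→0; π[29]=1 (border 'c')
j=30 s[j]='b': k: 1→0; π[30]=0 (border '')
j=31 s[j]='b': π[31]=0 (border '')
j=32 s[j]='a': π[32]=0 (border '')

[0, 0, 0, 1, 2, 3, 4, 5, 0, 0, 0, 1, 1, 2, 0, 1, 1, 2, 3, 0, 0, 0, 1, 0, 0, 1, 0, 0, 1, 1, 0, 0, 0]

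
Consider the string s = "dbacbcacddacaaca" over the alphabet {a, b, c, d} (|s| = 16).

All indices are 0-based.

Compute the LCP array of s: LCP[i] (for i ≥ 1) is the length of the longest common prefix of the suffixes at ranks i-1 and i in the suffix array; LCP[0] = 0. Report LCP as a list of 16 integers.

rank | idx | suffix
   0 |  15 | a
   1 |  12 | aaca
   2 |  13 | aca
   3 |  10 | acaaca
   4 |   2 | acbcacddacaaca
   5 |   6 | acddacaaca
   6 |   1 | bacbcacddacaaca
   7 |   4 | bcacddacaaca
   8 |  14 | ca
   9 |  11 | caaca
  10 |   5 | cacddacaaca
  11 |   3 | cbcacddacaaca
  12 |   7 | cddacaaca
  13 |   9 | dacaaca
  14 |   0 | dbacbcacddacaaca
  15 |   8 | ddacaaca

SA = [15, 12, 13, 10, 2, 6, 1, 4, 14, 11, 5, 3, 7, 9, 0, 8]
i: (SA[i-1],SA[i]) lcp shared
  1: (15,12) 1 'a'
  2: (12,13) 1 'a'
  3: (13,10) 3 'aca'
  4: (10,2) 2 'ac'
  5: (2,6) 2 'ac'
  6: (6,1) 0 ''
  7: (1,4) 1 'b'
  8: (4,14) 0 ''
  9: (14,11) 2 'ca'
  10: (11,5) 2 'ca'
  11: (5,3) 1 'c'
  12: (3,7) 1 'c'
  13: (7,9) 0 ''
  14: (9,0) 1 'd'
  15: (0,8) 1 'd'

[0, 1, 1, 3, 2, 2, 0, 1, 0, 2, 2, 1, 1, 0, 1, 1]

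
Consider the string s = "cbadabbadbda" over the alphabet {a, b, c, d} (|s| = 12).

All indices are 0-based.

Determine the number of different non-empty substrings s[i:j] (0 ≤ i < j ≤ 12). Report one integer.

66

sorted suffixes:
  #0 SA[0]=11  'a'
  #1 SA[1]=4  'abbadbda'
  #2 SA[2]=2  'adabbadbda'
  #3 SA[3]=7  'adbda'
  #4 SA[4]=1  'badabbadbda'
  #5 SA[5]=6  'badbda'
  #6 SA[6]=5  'bbadbda'
  #7 SA[7]=9  'bda'
  #8 SA[8]=0  'cbadabbadbda'
  #9 SA[9]=10  'da'
  #10 SA[10]=3  'dabbadbda'
  #11 SA[11]=8  'dbda'

SA = [11, 4, 2, 7, 1, 6, 5, 9, 0, 10, 3, 8]
[i] adj suffixes → lcp
  [1] 11/4 → 1 ('a')
  [2] 4/2 → 1 ('a')
  [3] 2/7 → 2 ('ad')
  [4] 7/1 → 0 ('')
  [5] 1/6 → 3 ('bad')
  [6] 6/5 → 1 ('b')
  [7] 5/9 → 1 ('b')
  [8] 9/0 → 0 ('')
  [9] 0/10 → 0 ('')
  [10] 10/3 → 2 ('da')
  [11] 3/8 → 1 ('d')

n(n+1)/2 = 12·13/2 = 78
Σ LCP = 0 + 1 + 1 + 2 + 0 + 3 + 1 + 1 + 0 + 0 + 2 + 1 = 12
distinct = 78 − 12 = 66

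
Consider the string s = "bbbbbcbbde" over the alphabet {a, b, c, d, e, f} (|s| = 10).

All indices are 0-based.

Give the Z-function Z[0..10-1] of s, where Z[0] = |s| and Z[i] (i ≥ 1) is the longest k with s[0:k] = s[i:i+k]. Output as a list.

[10, 4, 3, 2, 1, 0, 2, 1, 0, 0]

Z[0]=10
i=1: fresh scan; Z[1]=4 grow→box=[1,5)
i=2: min(r-i=3, Z[1]=4)=3; Z[2]=3
i=3: min(r-i=2, Z[2]=3)=2; Z[3]=2
i=4: min(r-i=1, Z[3]=2)=1; Z[4]=1
i=5: fresh scan; Z[5]=0
i=6: fresh scan; Z[6]=2 grow→box=[6,8)
i=7: min(r-i=1, Z[1]=4)=1; Z[7]=1
i=8: fresh scan; Z[8]=0
i=9: fresh scan; Z[9]=0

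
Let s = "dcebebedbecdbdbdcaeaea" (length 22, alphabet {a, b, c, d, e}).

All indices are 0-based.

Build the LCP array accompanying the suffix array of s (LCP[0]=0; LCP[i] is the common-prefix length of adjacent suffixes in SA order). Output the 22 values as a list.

[0, 1, 3, 0, 2, 1, 2, 2, 0, 1, 1, 0, 3, 2, 1, 2, 0, 2, 1, 3, 1, 1]

rank→(start, suffix):
  0 → (21, 'a')
  1 → (19, 'aea')
  2 → (17, 'aeaea')
  3 → (12, 'bdbdcaeaea')
  4 → (14, 'bdcaeaea')
  5 → (3, 'bebedbecdbdbdcaeaea')
  6 → (8, 'becdbdbdcaeaea')
  7 → (5, 'bedbecdbdbdcaeaea')
  8 → (16, 'caeaea')
  9 → (10, 'cdbdbdcaeaea')
  10 → (1, 'cebebedbecdbdbdcaeaea')
  11 → (11, 'dbdbdcaeaea')
  12 → (13, 'dbdcaeaea')
  13 → (7, 'dbecdbdbdcaeaea')
  14 → (15, 'dcaeaea')
  15 → (0, 'dcebebedbecdbdbdcaeaea')
  16 → (20, 'ea')
  17 → (18, 'eaea')
  18 → (2, 'ebebedbecdbdbdcaeaea')
  19 → (4, 'ebedbecdbdbdcaeaea')
  20 → (9, 'ecdbdbdcaeaea')
  21 → (6, 'edbecdbdbdcaeaea')

SA = [21, 19, 17, 12, 14, 3, 8, 5, 16, 10, 1, 11, 13, 7, 15, 0, 20, 18, 2, 4, 9, 6]
[i] adj suffixes → lcp
  [1] 21/19 → 1 ('a')
  [2] 19/17 → 3 ('aea')
  [3] 17/12 → 0 ('')
  [4] 12/14 → 2 ('bd')
  [5] 14/3 → 1 ('b')
  [6] 3/8 → 2 ('be')
  [7] 8/5 → 2 ('be')
  [8] 5/16 → 0 ('')
  [9] 16/10 → 1 ('c')
  [10] 10/1 → 1 ('c')
  [11] 1/11 → 0 ('')
  [12] 11/13 → 3 ('dbd')
  [13] 13/7 → 2 ('db')
  [14] 7/15 → 1 ('d')
  [15] 15/0 → 2 ('dc')
  [16] 0/20 → 0 ('')
  [17] 20/18 → 2 ('ea')
  [18] 18/2 → 1 ('e')
  [19] 2/4 → 3 ('ebe')
  [20] 4/9 → 1 ('e')
  [21] 9/6 → 1 ('e')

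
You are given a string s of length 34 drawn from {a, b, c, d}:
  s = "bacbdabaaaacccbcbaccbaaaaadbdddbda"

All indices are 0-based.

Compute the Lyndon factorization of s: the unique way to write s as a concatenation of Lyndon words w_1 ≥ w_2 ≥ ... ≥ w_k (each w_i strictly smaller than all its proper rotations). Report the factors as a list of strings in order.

emit factor 1: 'b' (i=0, period=1)
emit factor 2: 'acbd' (i=1, period=4)
emit factor 3: 'ab' (i=5, period=2)
emit factor 4: 'aaaacccbcbaccb' (i=7, period=14)
emit factor 5: 'aaaaadbdddbd' (i=21, period=12)
emit factor 6: 'a' (i=33, period=1)

["b", "acbd", "ab", "aaaacccbcbaccb", "aaaaadbdddbd", "a"]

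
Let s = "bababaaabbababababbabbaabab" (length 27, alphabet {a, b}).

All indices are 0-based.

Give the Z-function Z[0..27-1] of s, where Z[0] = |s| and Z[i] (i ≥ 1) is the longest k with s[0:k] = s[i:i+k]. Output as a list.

[27, 0, 4, 0, 2, 0, 0, 0, 1, 6, 0, 6, 0, 5, 0, 3, 0, 1, 3, 0, 1, 2, 0, 0, 3, 0, 1]

Z[0]=27
i=1: outside box; Z[1]=0
i=2: outside box; Z[2]=4 grow→box=[2,6)
i=3: min(r-i=3, Z[1]=0)=0; Z[3]=0
i=4: min(r-i=2, Z[2]=4)=2; Z[4]=2
i=5: min(r-i=1, Z[3]=0)=0; Z[5]=0
i=6: outside box; Z[6]=0
i=7: outside box; Z[7]=0
i=8: outside box; Z[8]=1 grow→box=[8,9)
i=9: outside box; Z[9]=6 grow→box=[9,15)
i=10: min(r-i=5, Z[1]=0)=0; Z[10]=0
i=11: min(r-i=4, Z[2]=4)=4; Z[11]=6 grow→box=[11,17)
i=12: min(r-i=5, Z[1]=0)=0; Z[12]=0
i=13: min(r-i=4, Z[2]=4)=4; Z[13]=5 grow→box=[13,18)
i=14: min(r-i=4, Z[1]=0)=0; Z[14]=0
i=15: min(r-i=3, Z[2]=4)=3; Z[15]=3
i=16: min(r-i=2, Z[3]=0)=0; Z[16]=0
i=17: min(r-i=1, Z[4]=2)=1; Z[17]=1
i=18: outside box; Z[18]=3 grow→box=[18,21)
i=19: min(r-i=2, Z[1]=0)=0; Z[19]=0
i=20: min(r-i=1, Z[2]=4)=1; Z[20]=1
i=21: outside box; Z[21]=2 grow→box=[21,23)
i=22: min(r-i=1, Z[1]=0)=0; Z[22]=0
i=23: outside box; Z[23]=0
i=24: outside box; Z[24]=3 grow→box=[24,27)
i=25: min(r-i=2, Z[1]=0)=0; Z[25]=0
i=26: min(r-i=1, Z[2]=4)=1; Z[26]=1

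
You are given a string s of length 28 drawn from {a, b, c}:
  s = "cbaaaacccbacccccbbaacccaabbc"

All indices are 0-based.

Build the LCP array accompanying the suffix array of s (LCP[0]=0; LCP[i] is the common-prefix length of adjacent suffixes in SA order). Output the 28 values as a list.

[0, 3, 2, 2, 5, 1, 1, 4, 4, 0, 3, 2, 1, 2, 1, 0, 1, 1, 3, 2, 1, 2, 3, 2, 3, 4, 3, 4]

sorted suffixes:
  #0 SA[0]=2  'aaaacccbacccccbbaacccaabbc'
  #1 SA[1]=3  'aaacccbacccccbbaacccaabbc'
  #2 SA[2]=23  'aabbc'
  #3 SA[3]=18  'aacccaabbc'
  #4 SA[4]=4  'aacccbacccccbbaacccaabbc'
  #5 SA[5]=24  'abbc'
  #6 SA[6]=19  'acccaabbc'
  #7 SA[7]=5  'acccbacccccbbaacccaabbc'
  #8 SA[8]=10  'acccccbbaacccaabbc'
  #9 SA[9]=1  'baaaacccbacccccbbaacccaabbc'
  #10 SA[10]=17  'baacccaabbc'
  #11 SA[11]=9  'bacccccbbaacccaabbc'
  #12 SA[12]=16  'bbaacccaabbc'
  #13 SA[13]=25  'bbc'
  #14 SA[14]=26  'bc'
  #15 SA[15]=27  'c'
  #16 SA[16]=22  'caabbc'
  #17 SA[17]=0  'cbaaaacccbacccccbbaacccaabbc'
  #18 SA[18]=8  'cbacccccbbaacccaabbc'
  #19 SA[19]=15  'cbbaacccaabbc'
  #20 SA[20]=21  'ccaabbc'
  #21 SA[21]=7  'ccbacccccbbaacccaabbc'
  #22 SA[22]=14  'ccbbaacccaabbc'
  #23 SA[23]=20  'cccaabbc'
  #24 SA[24]=6  'cccbacccccbbaacccaabbc'
  #25 SA[25]=13  'cccbbaacccaabbc'
  #26 SA[26]=12  'ccccbbaacccaabbc'
  #27 SA[27]=11  'cccccbbaacccaabbc'

SA = [2, 3, 23, 18, 4, 24, 19, 5, 10, 1, 17, 9, 16, 25, 26, 27, 22, 0, 8, 15, 21, 7, 14, 20, 6, 13, 12, 11]
rank  pair      lcp
   1  s[2:],s[3:]  3  'aaa'
   2  s[3:],s[23:]  2  'aa'
   3  s[23:],s[18:]  2  'aa'
   4  s[18:],s[4:]  5  'aaccc'
   5  s[4:],s[24:]  1  'a'
   6  s[24:],s[19:]  1  'a'
   7  s[19:],s[5:]  4  'accc'
   8  s[5:],s[10:]  4  'accc'
   9  s[10:],s[1:]  0  ''
  10  s[1:],s[17:]  3  'baa'
  11  s[17:],s[9:]  2  'ba'
  12  s[9:],s[16:]  1  'b'
  13  s[16:],s[25:]  2  'bb'
  14  s[25:],s[26:]  1  'b'
  15  s[26:],s[27:]  0  ''
  16  s[27:],s[22:]  1  'c'
  17  s[22:],s[0:]  1  'c'
  18  s[0:],s[8:]  3  'cba'
  19  s[8:],s[15:]  2  'cb'
  20  s[15:],s[21:]  1  'c'
  21  s[21:],s[7:]  2  'cc'
  22  s[7:],s[14:]  3  'ccb'
  23  s[14:],s[20:]  2  'cc'
  24  s[20:],s[6:]  3  'ccc'
  25  s[6:],s[13:]  4  'cccb'
  26  s[13:],s[12:]  3  'ccc'
  27  s[12:],s[11:]  4  'cccc'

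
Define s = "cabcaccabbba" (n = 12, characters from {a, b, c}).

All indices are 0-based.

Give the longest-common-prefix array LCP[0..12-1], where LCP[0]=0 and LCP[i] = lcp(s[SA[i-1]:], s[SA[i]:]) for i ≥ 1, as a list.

[0, 1, 2, 1, 0, 1, 2, 1, 0, 3, 2, 1]

sorted suffixes:
  #0 SA[0]=11  'a'
  #1 SA[1]=7  'abbba'
  #2 SA[2]=1  'abcaccabbba'
  #3 SA[3]=4  'accabbba'
  #4 SA[4]=10  'ba'
  #5 SA[5]=9  'bba'
  #6 SA[6]=8  'bbba'
  #7 SA[7]=2  'bcaccabbba'
  #8 SA[8]=6  'cabbba'
  #9 SA[9]=0  'cabcaccabbba'
  #10 SA[10]=3  'caccabbba'
  #11 SA[11]=5  'ccabbba'

SA = [11, 7, 1, 4, 10, 9, 8, 2, 6, 0, 3, 5]
rank  pair      lcp
   1  s[11:],s[7:]  1  'a'
   2  s[7:],s[1:]  2  'ab'
   3  s[1:],s[4:]  1  'a'
   4  s[4:],s[10:]  0  ''
   5  s[10:],s[9:]  1  'b'
   6  s[9:],s[8:]  2  'bb'
   7  s[8:],s[2:]  1  'b'
   8  s[2:],s[6:]  0  ''
   9  s[6:],s[0:]  3  'cab'
  10  s[0:],s[3:]  2  'ca'
  11  s[3:],s[5:]  1  'c'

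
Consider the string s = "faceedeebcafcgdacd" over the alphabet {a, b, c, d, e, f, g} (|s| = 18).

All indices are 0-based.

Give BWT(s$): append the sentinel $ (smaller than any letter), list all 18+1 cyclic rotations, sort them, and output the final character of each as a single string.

rank  rotation             last
    0  $faceedeebcafcgdacd  d
    1  acd$faceedeebcafcgd  d
    2  aceedeebcafcgdacd$f  f
    3  afcgdacd$faceedeebc  c
    4  bcafcgdacd$faceedee  e
    5  cafcgdacd$faceedeeb  b
    6  cd$faceedeebcafcgda  a
    7  ceedeebcafcgdacd$fa  a
    8  cgdacd$faceedeebcaf  f
    9  d$faceedeebcafcgdac  c
   10  dacd$faceedeebcafcg  g
   11  deebcafcgdacd$facee  e
   12  ebcafcgdacd$faceede  e
   13  edeebcafcgdacd$face  e
   14  eebcafcgdacd$faceed  d
   15  eedeebcafcgdacd$fac  c
   16  faceedeebcafcgdacd$  $
   17  fcgdacd$faceedeebca  a
   18  gdacd$faceedeebcafc  c

ddfcebaafcgeeedc$ac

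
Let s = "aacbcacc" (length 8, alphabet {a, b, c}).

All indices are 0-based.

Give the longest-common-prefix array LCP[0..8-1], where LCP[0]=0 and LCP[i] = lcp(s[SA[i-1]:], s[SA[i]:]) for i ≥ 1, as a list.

[0, 1, 2, 0, 0, 1, 1, 1]

rank | idx | suffix
   0 |   0 | aacbcacc
   1 |   1 | acbcacc
   2 |   5 | acc
   3 |   3 | bcacc
   4 |   7 | c
   5 |   4 | cacc
   6 |   2 | cbcacc
   7 |   6 | cc

SA = [0, 1, 5, 3, 7, 4, 2, 6]
[i] adj suffixes → lcp
  [1] 0/1 → 1 ('a')
  [2] 1/5 → 2 ('ac')
  [3] 5/3 → 0 ('')
  [4] 3/7 → 0 ('')
  [5] 7/4 → 1 ('c')
  [6] 4/2 → 1 ('c')
  [7] 2/6 → 1 ('c')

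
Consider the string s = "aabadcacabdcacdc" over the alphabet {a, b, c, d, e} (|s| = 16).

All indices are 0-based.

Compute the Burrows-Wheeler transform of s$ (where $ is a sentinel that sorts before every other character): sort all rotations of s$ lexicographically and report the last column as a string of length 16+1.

rank  rotation           last
    0  $aabadcacabdcacdc  c
    1  aabadcacabdcacdc$  $
    2  abadcacabdcacdc$a  a
    3  abdcacdc$aabadcac  c
    4  acabdcacdc$aabadc  c
    5  acdc$aabadcacabdc  c
    6  adcacabdcacdc$aab  b
    7  badcacabdcacdc$aa  a
    8  bdcacdc$aabadcaca  a
    9  c$aabadcacabdcacd  d
   10  cabdcacdc$aabadca  a
   11  cacabdcacdc$aabad  d
   12  cacdc$aabadcacabd  d
   13  cdc$aabadcacabdca  a
   14  dc$aabadcacabdcac  c
   15  dcacabdcacdc$aaba  a
   16  dcacdc$aabadcacab  b

c$acccbaadaddacab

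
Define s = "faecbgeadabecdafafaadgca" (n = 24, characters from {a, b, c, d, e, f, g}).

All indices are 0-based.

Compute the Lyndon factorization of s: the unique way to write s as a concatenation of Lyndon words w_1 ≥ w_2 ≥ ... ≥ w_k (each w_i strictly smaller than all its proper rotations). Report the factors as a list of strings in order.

emit factor 1: 'f' (i=0, period=1)
emit factor 2: 'aecbge' (i=1, period=6)
emit factor 3: 'ad' (i=7, period=2)
emit factor 4: 'abecdafaf' (i=9, period=9)
emit factor 5: 'aadgc' (i=18, period=5)
emit factor 6: 'a' (i=23, period=1)

["f", "aecbge", "ad", "abecdafaf", "aadgc", "a"]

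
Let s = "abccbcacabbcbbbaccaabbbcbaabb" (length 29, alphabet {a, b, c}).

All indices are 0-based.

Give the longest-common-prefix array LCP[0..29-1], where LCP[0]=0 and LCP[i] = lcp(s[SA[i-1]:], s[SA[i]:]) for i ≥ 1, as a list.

rank→(start, suffix):
  0 → (25, 'aabb')
  1 → (18, 'aabbbcbaabb')
  2 → (26, 'abb')
  3 → (19, 'abbbcbaabb')
  4 → (8, 'abbcbbbaccaabbbcbaabb')
  5 → (0, 'abccbcacabbcbbbaccaabbbcbaabb')
  6 → (6, 'acabbcbbbaccaabbbcbaabb')
  7 → (15, 'accaabbbcbaabb')
  8 → (28, 'b')
  9 → (24, 'baabb')
  10 → (14, 'baccaabbbcbaabb')
  11 → (27, 'bb')
  12 → (13, 'bbaccaabbbcbaabb')
  13 → (12, 'bbbaccaabbbcbaabb')
  14 → (20, 'bbbcbaabb')
  15 → (21, 'bbcbaabb')
  16 → (9, 'bbcbbbaccaabbbcbaabb')
  17 → (4, 'bcacabbcbbbaccaabbbcbaabb')
  18 → (22, 'bcbaabb')
  19 → (10, 'bcbbbaccaabbbcbaabb')
  20 → (1, 'bccbcacabbcbbbaccaabbbcbaabb')
  21 → (17, 'caabbbcbaabb')
  22 → (7, 'cabbcbbbaccaabbbcbaabb')
  23 → (5, 'cacabbcbbbaccaabbbcbaabb')
  24 → (23, 'cbaabb')
  25 → (11, 'cbbbaccaabbbcbaabb')
  26 → (3, 'cbcacabbcbbbaccaabbbcbaabb')
  27 → (16, 'ccaabbbcbaabb')
  28 → (2, 'ccbcacabbcbbbaccaabbbcbaabb')

SA = [25, 18, 26, 19, 8, 0, 6, 15, 28, 24, 14, 27, 13, 12, 20, 21, 9, 4, 22, 10, 1, 17, 7, 5, 23, 11, 3, 16, 2]
[i] adj suffixes → lcp
  [1] 25/18 → 4 ('aabb')
  [2] 18/26 → 1 ('a')
  [3] 26/19 → 3 ('abb')
  [4] 19/8 → 3 ('abb')
  [5] 8/0 → 2 ('ab')
  [6] 0/6 → 1 ('a')
  [7] 6/15 → 2 ('ac')
  [8] 15/28 → 0 ('')
  [9] 28/24 → 1 ('b')
  [10] 24/14 → 2 ('ba')
  [11] 14/27 → 1 ('b')
  [12] 27/13 → 2 ('bb')
  [13] 13/12 → 2 ('bb')
  [14] 12/20 → 3 ('bbb')
  [15] 20/21 → 2 ('bb')
  [16] 21/9 → 4 ('bbcb')
  [17] 9/4 → 1 ('b')
  [18] 4/22 → 2 ('bc')
  [19] 22/10 → 3 ('bcb')
  [20] 10/1 → 2 ('bc')
  [21] 1/17 → 0 ('')
  [22] 17/7 → 2 ('ca')
  [23] 7/5 → 2 ('ca')
  [24] 5/23 → 1 ('c')
  [25] 23/11 → 2 ('cb')
  [26] 11/3 → 2 ('cb')
  [27] 3/16 → 1 ('c')
  [28] 16/2 → 2 ('cc')

[0, 4, 1, 3, 3, 2, 1, 2, 0, 1, 2, 1, 2, 2, 3, 2, 4, 1, 2, 3, 2, 0, 2, 2, 1, 2, 2, 1, 2]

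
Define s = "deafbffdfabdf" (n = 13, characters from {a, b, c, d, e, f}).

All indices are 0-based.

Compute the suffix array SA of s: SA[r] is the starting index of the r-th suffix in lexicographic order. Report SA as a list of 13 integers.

[9, 2, 10, 4, 0, 11, 7, 1, 12, 8, 3, 6, 5]

sorted suffixes:
  #0 SA[0]=9  'abdf'
  #1 SA[1]=2  'afbffdfabdf'
  #2 SA[2]=10  'bdf'
  #3 SA[3]=4  'bffdfabdf'
  #4 SA[4]=0  'deafbffdfabdf'
  #5 SA[5]=11  'df'
  #6 SA[6]=7  'dfabdf'
  #7 SA[7]=1  'eafbffdfabdf'
  #8 SA[8]=12  'f'
  #9 SA[9]=8  'fabdf'
  #10 SA[10]=3  'fbffdfabdf'
  #11 SA[11]=6  'fdfabdf'
  #12 SA[12]=5  'ffdfabdf'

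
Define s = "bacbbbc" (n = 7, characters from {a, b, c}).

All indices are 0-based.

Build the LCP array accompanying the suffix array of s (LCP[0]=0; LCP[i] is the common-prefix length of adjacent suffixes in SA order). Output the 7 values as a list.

rank→(start, suffix):
  0 → (1, 'acbbbc')
  1 → (0, 'bacbbbc')
  2 → (3, 'bbbc')
  3 → (4, 'bbc')
  4 → (5, 'bc')
  5 → (6, 'c')
  6 → (2, 'cbbbc')

SA = [1, 0, 3, 4, 5, 6, 2]
i: (SA[i-1],SA[i]) lcp shared
  1: (1,0) 0 ''
  2: (0,3) 1 'b'
  3: (3,4) 2 'bb'
  4: (4,5) 1 'b'
  5: (5,6) 0 ''
  6: (6,2) 1 'c'

[0, 0, 1, 2, 1, 0, 1]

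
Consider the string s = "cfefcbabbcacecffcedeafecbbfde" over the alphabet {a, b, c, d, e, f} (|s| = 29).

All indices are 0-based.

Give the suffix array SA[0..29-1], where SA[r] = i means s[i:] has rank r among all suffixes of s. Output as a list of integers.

[6, 10, 20, 5, 7, 24, 8, 25, 9, 4, 23, 11, 16, 0, 13, 27, 18, 28, 19, 22, 12, 17, 2, 3, 15, 26, 21, 1, 14]

rank→(start, suffix):
  0 → (6, 'abbcacecffcedeafecbbfde')
  1 → (10, 'acecffcedeafecbbfde')
  2 → (20, 'afecbbfde')
  3 → (5, 'babbcacecffcedeafecbbfde')
  4 → (7, 'bbcacecffcedeafecbbfde')
  5 → (24, 'bbfde')
  6 → (8, 'bcacecffcedeafecbbfde')
  7 → (25, 'bfde')
  8 → (9, 'cacecffcedeafecbbfde')
  9 → (4, 'cbabbcacecffcedeafecbbfde')
  10 → (23, 'cbbfde')
  11 → (11, 'cecffcedeafecbbfde')
  12 → (16, 'cedeafecbbfde')
  13 → (0, 'cfefcbabbcacecffcedeafecbbfde')
  14 → (13, 'cffcedeafecbbfde')
  15 → (27, 'de')
  16 → (18, 'deafecbbfde')
  17 → (28, 'e')
  18 → (19, 'eafecbbfde')
  19 → (22, 'ecbbfde')
  20 → (12, 'ecffcedeafecbbfde')
  21 → (17, 'edeafecbbfde')
  22 → (2, 'efcbabbcacecffcedeafecbbfde')
  23 → (3, 'fcbabbcacecffcedeafecbbfde')
  24 → (15, 'fcedeafecbbfde')
  25 → (26, 'fde')
  26 → (21, 'fecbbfde')
  27 → (1, 'fefcbabbcacecffcedeafecbbfde')
  28 → (14, 'ffcedeafecbbfde')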